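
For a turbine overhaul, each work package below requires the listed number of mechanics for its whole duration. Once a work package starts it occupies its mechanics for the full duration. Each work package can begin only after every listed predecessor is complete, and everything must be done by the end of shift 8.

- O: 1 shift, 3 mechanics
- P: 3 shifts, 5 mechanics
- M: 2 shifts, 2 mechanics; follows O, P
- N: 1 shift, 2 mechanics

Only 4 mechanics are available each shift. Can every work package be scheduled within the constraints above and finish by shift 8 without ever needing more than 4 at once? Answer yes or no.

no

The minimum achievable peak is 5; 4 < 5, so no feasible schedule stays within the cap.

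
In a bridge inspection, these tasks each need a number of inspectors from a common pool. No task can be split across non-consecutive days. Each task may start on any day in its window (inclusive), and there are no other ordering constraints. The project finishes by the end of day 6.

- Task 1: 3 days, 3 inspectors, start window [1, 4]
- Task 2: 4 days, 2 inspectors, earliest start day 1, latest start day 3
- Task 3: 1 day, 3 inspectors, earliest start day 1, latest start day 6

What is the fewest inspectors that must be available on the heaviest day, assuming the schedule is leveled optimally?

Early-start (Task 1@1, Task 2@1, Task 3@1) gives peak 8: d1:8  d2:5  d3:5  d4:2  d5:0  d6:0.
Shift Task 3→4.
Schedule Task 1@1, Task 2@1, Task 3@4: d1:5  d2:5  d3:5  d4:5  d5:0  d6:0 — peak 5.

5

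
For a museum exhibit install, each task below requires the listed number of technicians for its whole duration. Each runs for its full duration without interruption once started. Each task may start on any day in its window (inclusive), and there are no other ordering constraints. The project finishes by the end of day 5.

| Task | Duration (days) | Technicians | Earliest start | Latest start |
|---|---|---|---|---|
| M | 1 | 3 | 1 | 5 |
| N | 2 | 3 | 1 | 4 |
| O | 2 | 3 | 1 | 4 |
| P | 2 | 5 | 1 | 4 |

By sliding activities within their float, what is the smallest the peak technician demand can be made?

6

Early-start (M@1, N@1, O@1, P@1) gives peak 14: d1:14  d2:11  d3:0  d4:0  d5:0.
Shift O→2, P→4.
Schedule M@1, N@1, O@2, P@4: d1:6  d2:6  d3:3  d4:5  d5:5 — peak 6.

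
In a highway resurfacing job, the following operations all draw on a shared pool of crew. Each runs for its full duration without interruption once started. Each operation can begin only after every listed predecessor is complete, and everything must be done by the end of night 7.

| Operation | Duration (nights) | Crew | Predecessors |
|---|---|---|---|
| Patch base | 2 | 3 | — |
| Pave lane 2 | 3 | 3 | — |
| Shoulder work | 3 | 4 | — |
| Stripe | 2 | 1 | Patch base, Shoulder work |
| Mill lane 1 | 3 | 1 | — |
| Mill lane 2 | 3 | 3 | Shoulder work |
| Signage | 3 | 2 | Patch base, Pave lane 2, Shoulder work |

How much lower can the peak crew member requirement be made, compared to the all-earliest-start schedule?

1

Early-start peak: n1:11  n2:11  n3:8  n4:6  n5:6  n6:5  n7:0 ⇒ 11.
Leveled (Patch base@1, Pave lane 2@1, Shoulder work@1, Stripe@4, Mill lane 1@3, Mill lane 2@4, Signage@4): n1:10  n2:10  n3:8  n4:7  n5:7  n6:5  n7:0 ⇒ 10.
Reduction 11 − 10 = 1.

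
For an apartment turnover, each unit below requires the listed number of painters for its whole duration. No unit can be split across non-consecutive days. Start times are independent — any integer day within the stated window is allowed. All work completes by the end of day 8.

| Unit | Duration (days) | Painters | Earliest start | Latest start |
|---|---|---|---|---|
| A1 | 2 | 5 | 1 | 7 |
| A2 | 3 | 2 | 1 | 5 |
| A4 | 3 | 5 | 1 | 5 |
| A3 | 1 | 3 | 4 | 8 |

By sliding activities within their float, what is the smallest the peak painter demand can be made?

Early-start (A1@1, A2@1, A4@1, A3@4) gives peak 12: d1:12  d2:12  d3:7  d4:3  d5:0  d6:0  d7:0  d8:0.
Shift A1→7, A2→4.
Schedule A1@7, A2@4, A4@1, A3@4: d1:5  d2:5  d3:5  d4:5  d5:2  d6:2  d7:5  d8:5 — peak 5.
Total painter-days = 34 over 8 days ⇒ peak ≥ ⌈34/8⌉ = 5, so 5 is optimal.

5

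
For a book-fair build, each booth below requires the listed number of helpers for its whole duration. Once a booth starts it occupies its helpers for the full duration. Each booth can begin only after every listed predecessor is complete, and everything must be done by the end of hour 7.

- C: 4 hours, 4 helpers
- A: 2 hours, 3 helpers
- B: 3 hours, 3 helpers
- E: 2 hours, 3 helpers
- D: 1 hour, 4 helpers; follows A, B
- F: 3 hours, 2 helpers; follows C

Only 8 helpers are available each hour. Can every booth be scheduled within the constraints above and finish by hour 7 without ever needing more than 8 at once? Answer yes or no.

yes

Schedule C@1, A@1, B@3, E@5, D@7, F@5: h1:7  h2:7  h3:7  h4:7  h5:8  h6:5  h7:6 — peak 8 ≤ 8.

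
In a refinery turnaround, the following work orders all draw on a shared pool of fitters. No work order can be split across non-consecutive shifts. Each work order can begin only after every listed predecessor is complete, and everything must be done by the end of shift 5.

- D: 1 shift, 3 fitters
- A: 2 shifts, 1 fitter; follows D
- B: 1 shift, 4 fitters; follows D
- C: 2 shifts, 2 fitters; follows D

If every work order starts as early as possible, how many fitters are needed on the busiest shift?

7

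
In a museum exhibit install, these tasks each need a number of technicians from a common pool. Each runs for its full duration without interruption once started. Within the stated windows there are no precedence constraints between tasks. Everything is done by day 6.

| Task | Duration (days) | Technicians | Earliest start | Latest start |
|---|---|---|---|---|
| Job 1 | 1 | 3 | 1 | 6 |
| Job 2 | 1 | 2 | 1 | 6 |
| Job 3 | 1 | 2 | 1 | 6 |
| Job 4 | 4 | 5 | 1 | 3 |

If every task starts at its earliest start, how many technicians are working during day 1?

12

At early start, day 1 has: Job 1, Job 2, Job 3, Job 4.
Demand: 3 + 2 + 2 + 5 = 12.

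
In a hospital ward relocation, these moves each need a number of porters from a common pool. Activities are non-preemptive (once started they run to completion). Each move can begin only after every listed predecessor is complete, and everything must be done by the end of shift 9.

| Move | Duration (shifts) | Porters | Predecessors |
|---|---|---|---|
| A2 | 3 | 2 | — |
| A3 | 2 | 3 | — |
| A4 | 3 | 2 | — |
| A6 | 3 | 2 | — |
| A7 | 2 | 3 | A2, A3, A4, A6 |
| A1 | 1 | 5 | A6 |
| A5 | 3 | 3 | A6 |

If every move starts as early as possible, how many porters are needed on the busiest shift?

11

Early-start schedule: A2@1, A3@1, A4@1, A6@1, A7@4, A1@4, A5@4.
Load per shift: shift 1: 9, shift 2: 9, shift 3: 6, shift 4: 11, shift 5: 6, shift 6: 3, shift 7: 0, shift 8: 0, shift 9: 0.
Peak is 11.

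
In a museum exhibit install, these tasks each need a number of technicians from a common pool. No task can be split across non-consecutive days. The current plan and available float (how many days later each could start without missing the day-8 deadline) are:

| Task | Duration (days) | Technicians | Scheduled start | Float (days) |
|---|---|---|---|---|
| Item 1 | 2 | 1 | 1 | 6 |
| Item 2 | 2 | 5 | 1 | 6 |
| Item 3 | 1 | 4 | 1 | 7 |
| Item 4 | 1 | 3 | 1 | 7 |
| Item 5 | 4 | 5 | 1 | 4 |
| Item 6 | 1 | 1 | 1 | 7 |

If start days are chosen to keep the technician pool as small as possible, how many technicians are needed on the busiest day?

5

Early-start (Item 1@1, Item 2@1, Item 3@1, Item 4@1, Item 5@1, Item 6@1) gives peak 19: d1:19  d2:11  d3:5  d4:5  d5:0  d6:0  d7:0  d8:0.
Shift Item 2→3, Item 4→2, Item 5→5, Item 6→2.
Schedule Item 1@1, Item 2@3, Item 3@1, Item 4@2, Item 5@5, Item 6@2: d1:5  d2:5  d3:5  d4:5  d5:5  d6:5  d7:5  d8:5 — peak 5.
Total technician-days = 40 over 8 days ⇒ peak ≥ ⌈40/8⌉ = 5, so 5 is optimal.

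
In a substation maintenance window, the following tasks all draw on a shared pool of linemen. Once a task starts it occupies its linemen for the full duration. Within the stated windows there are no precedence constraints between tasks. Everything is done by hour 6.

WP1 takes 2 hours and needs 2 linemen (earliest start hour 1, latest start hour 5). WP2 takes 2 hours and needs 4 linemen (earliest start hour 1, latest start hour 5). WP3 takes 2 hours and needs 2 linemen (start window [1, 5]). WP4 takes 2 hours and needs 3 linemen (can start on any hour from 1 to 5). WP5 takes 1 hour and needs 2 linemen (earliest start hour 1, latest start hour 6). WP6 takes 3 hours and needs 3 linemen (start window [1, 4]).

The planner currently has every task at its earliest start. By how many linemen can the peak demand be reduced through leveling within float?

Early-start peak: h1:16  h2:14  h3:3  h4:0  h5:0  h6:0 ⇒ 16.
Leveled (WP1@1, WP2@1, WP3@3, WP4@5, WP5@3, WP6@4): h1:6  h2:6  h3:4  h4:5  h5:6  h6:6 ⇒ 6.
Reduction 16 − 6 = 10.

10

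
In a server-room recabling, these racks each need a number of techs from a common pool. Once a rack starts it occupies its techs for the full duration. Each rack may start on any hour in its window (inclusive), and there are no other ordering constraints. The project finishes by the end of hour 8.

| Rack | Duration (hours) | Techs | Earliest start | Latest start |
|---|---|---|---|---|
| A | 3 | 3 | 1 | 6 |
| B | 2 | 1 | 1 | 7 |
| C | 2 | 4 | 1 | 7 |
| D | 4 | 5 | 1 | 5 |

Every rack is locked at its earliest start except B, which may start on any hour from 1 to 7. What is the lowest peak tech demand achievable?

B@1: h1:13  h2:13  h3:8  h4:5  h5:0  h6:0  h7:0  h8:0 → peak 13
B@2: h1:12  h2:13  h3:9  h4:5  h5:0  h6:0  h7:0  h8:0 → peak 13
B@3: h1:12  h2:12  h3:9  h4:6  h5:0  h6:0  h7:0  h8:0 → peak 12
B@4: h1:12  h2:12  h3:8  h4:6  h5:1  h6:0  h7:0  h8:0 → peak 12
B@5: h1:12  h2:12  h3:8  h4:5  h5:1  h6:1  h7:0  h8:0 → peak 12
B@6: h1:12  h2:12  h3:8  h4:5  h5:0  h6:1  h7:1  h8:0 → peak 12
B@7: h1:12  h2:12  h3:8  h4:5  h5:0  h6:0  h7:1  h8:1 → peak 12
Best is B@3, peak 12.

12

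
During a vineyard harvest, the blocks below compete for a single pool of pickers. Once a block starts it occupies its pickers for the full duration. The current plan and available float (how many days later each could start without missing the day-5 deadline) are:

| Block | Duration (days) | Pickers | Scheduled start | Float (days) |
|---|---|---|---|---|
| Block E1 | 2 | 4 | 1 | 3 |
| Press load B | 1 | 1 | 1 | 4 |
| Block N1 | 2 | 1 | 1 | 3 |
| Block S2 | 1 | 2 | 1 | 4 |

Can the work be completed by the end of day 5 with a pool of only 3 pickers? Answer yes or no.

no

The minimum achievable peak is 4; 3 < 4, so no feasible schedule stays within the cap.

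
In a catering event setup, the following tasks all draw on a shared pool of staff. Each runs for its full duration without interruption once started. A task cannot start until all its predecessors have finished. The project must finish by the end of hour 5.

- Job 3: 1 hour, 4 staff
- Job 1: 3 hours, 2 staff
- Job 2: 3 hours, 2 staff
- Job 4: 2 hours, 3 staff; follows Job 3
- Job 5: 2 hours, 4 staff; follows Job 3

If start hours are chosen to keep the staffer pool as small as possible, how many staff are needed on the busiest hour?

Early-start (Job 3@1, Job 1@1, Job 2@1, Job 4@2, Job 5@2) gives peak 11: h1:8  h2:11  h3:11  h4:0  h5:0.
Shift Job 2→2, Job 5→4.
Schedule Job 3@1, Job 1@1, Job 2@2, Job 4@2, Job 5@4: h1:6  h2:7  h3:7  h4:6  h5:4 — peak 7.

7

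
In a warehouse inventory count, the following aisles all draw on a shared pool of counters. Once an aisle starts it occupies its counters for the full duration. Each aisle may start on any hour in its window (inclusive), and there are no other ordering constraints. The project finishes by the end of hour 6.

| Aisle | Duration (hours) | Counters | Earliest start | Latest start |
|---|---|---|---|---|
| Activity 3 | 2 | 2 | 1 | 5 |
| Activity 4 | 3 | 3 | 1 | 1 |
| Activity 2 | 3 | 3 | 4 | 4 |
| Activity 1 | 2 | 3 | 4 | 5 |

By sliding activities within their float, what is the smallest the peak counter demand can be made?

6

Schedule Activity 3@1, Activity 4@1, Activity 2@4, Activity 1@4: h1:5  h2:5  h3:3  h4:6  h5:6  h6:3 — peak 6.
No arrangement of the 10 feasible schedules does better.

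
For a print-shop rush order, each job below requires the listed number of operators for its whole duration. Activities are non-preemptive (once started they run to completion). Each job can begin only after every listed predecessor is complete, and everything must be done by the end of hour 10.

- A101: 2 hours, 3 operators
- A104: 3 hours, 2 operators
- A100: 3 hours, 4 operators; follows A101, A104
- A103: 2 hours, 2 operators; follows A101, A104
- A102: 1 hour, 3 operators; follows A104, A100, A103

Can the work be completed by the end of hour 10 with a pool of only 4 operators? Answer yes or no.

no

The minimum achievable peak is 5; 4 < 5, so no feasible schedule stays within the cap.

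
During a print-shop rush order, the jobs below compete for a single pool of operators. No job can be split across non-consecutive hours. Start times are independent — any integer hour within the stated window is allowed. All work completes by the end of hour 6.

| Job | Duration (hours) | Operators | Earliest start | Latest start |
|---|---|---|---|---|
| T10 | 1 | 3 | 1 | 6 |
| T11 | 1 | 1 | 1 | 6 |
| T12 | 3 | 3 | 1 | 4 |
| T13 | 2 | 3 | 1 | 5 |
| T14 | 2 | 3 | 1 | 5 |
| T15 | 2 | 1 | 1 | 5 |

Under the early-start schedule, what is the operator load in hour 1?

14

At early start, hour 1 has: T10, T11, T12, T13, T14, T15.
Demand: 3 + 1 + 3 + 3 + 3 + 1 = 14.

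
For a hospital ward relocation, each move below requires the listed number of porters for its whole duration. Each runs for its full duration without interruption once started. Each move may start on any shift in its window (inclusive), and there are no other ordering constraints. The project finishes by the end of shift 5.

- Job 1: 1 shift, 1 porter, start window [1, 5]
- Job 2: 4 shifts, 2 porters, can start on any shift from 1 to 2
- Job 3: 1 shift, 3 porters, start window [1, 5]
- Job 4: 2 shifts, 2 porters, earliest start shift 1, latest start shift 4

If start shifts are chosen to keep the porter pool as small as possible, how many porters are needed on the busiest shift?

4

Early-start (Job 1@1, Job 2@1, Job 3@1, Job 4@1) gives peak 8: s1:8  s2:4  s3:2  s4:2  s5:0.
Shift Job 3→5, Job 4→2.
Schedule Job 1@1, Job 2@1, Job 3@5, Job 4@2: s1:3  s2:4  s3:4  s4:2  s5:3 — peak 4.
Total porter-shifts = 16 over 5 shifts ⇒ peak ≥ ⌈16/5⌉ = 4, so 4 is optimal.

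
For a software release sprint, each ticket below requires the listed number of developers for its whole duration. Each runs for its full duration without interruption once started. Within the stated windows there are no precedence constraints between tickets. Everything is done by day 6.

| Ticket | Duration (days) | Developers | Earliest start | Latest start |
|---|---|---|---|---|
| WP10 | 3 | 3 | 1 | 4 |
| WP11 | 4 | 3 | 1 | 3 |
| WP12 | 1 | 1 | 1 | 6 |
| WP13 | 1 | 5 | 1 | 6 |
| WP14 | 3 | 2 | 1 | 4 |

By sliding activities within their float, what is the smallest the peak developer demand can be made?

Early-start (WP10@1, WP11@1, WP12@1, WP13@1, WP14@1) gives peak 14: d1:14  d2:8  d3:8  d4:3  d5:0  d6:0.
Shift WP13→5, WP14→4.
Schedule WP10@1, WP11@1, WP12@1, WP13@5, WP14@4: d1:7  d2:6  d3:6  d4:5  d5:7  d6:2 — peak 7.

7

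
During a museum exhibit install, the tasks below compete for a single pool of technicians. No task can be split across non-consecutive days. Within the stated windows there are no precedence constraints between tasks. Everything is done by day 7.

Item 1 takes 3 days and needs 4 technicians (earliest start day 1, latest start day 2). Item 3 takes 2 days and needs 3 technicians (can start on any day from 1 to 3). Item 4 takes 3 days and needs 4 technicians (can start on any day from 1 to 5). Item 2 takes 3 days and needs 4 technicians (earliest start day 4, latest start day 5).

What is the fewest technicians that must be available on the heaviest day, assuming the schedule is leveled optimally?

8

Early-start (Item 1@1, Item 3@1, Item 4@1, Item 2@4) gives peak 11: d1:11  d2:11  d3:8  d4:4  d5:4  d6:4  d7:0.
Shift Item 4→3.
Schedule Item 1@1, Item 3@1, Item 4@3, Item 2@4: d1:7  d2:7  d3:8  d4:8  d5:8  d6:4  d7:0 — peak 8.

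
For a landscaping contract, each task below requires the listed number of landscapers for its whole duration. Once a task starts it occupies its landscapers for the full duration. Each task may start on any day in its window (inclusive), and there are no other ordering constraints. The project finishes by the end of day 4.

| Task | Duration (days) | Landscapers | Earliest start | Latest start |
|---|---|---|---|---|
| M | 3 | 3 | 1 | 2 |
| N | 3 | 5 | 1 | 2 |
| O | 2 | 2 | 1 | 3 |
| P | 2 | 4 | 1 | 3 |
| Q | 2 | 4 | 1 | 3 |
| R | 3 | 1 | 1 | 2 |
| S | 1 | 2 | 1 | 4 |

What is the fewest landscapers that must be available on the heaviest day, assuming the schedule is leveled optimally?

Early-start (M@1, N@1, O@1, P@1, Q@1, R@1, S@1) gives peak 21: d1:21  d2:19  d3:9  d4:0.
Shift Q→3, S→3.
Schedule M@1, N@1, O@1, P@1, Q@3, R@1, S@3: d1:15  d2:15  d3:15  d4:4 — peak 15.

15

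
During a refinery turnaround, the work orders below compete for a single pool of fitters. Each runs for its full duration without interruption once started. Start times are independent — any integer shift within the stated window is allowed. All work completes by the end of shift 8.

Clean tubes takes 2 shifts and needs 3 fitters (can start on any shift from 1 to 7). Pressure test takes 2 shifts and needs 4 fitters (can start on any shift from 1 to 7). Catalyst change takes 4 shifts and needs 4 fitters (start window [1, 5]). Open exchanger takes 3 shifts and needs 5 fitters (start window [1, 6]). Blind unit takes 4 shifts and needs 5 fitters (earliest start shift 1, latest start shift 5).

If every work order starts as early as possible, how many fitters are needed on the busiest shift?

21

Early-start schedule: Clean tubes@1, Pressure test@1, Catalyst change@1, Open exchanger@1, Blind unit@1.
Load per shift: shift 1: 21, shift 2: 21, shift 3: 14, shift 4: 9, shift 5: 0, shift 6: 0, shift 7: 0, shift 8: 0.
Peak is 21.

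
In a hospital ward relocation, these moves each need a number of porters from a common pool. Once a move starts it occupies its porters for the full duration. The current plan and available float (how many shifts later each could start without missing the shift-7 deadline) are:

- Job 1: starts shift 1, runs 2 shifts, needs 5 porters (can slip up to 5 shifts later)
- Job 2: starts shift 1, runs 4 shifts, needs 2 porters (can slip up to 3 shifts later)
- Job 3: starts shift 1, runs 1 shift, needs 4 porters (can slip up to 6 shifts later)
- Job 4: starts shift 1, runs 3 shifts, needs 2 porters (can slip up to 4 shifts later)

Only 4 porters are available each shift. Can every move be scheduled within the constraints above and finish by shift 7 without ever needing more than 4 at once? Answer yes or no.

no

The minimum achievable peak is 5; 4 < 5, so no feasible schedule stays within the cap.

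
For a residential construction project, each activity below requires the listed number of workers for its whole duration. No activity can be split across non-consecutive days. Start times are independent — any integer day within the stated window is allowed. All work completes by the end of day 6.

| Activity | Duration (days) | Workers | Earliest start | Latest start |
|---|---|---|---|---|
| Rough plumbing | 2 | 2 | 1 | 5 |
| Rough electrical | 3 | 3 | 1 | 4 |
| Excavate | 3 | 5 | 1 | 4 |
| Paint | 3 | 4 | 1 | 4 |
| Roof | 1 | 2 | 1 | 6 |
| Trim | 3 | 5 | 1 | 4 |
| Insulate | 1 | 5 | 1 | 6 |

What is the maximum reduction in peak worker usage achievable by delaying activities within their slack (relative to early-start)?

14

Early-start peak: d1:26  d2:19  d3:17  d4:0  d5:0  d6:0 ⇒ 26.
Leveled (Rough plumbing@1, Rough electrical@1, Excavate@1, Paint@3, Roof@1, Trim@4, Insulate@6): d1:12  d2:10  d3:12  d4:9  d5:9  d6:10 ⇒ 12.
Reduction 26 − 12 = 14.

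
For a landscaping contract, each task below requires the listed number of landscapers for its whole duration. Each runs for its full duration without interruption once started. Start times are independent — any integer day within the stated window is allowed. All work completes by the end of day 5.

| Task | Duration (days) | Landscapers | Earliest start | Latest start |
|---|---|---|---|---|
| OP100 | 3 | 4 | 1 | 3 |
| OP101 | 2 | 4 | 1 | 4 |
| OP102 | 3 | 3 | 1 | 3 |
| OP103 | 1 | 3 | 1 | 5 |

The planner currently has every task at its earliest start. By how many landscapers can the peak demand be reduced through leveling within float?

Early-start peak: d1:14  d2:11  d3:7  d4:0  d5:0 ⇒ 14.
Leveled (OP100@1, OP101@4, OP102@1, OP103@4): d1:7  d2:7  d3:7  d4:7  d5:4 ⇒ 7.
Reduction 14 − 7 = 7.

7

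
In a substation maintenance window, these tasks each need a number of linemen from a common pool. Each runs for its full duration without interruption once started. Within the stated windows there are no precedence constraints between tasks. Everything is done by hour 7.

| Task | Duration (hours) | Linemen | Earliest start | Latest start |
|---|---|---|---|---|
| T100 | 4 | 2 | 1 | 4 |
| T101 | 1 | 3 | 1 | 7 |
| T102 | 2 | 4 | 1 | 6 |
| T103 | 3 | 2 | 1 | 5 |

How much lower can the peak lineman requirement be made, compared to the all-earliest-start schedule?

7

Early-start peak: h1:11  h2:8  h3:4  h4:2  h5:0  h6:0  h7:0 ⇒ 11.
Leveled (T100@1, T101@5, T102@6, T103@1): h1:4  h2:4  h3:4  h4:2  h5:3  h6:4  h7:4 ⇒ 4.
Reduction 11 − 4 = 7.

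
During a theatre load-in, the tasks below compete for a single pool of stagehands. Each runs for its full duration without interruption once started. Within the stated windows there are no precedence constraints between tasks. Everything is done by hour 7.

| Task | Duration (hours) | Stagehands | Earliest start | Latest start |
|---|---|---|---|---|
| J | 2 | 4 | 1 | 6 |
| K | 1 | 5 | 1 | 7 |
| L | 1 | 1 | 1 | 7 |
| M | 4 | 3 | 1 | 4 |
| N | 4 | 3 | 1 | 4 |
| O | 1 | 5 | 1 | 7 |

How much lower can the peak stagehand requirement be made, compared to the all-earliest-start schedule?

Early-start peak: h1:21  h2:10  h3:6  h4:6  h5:0  h6:0  h7:0 ⇒ 21.
Leveled (J@1, K@3, L@1, M@1, N@4, O@5): h1:8  h2:7  h3:8  h4:6  h5:8  h6:3  h7:3 ⇒ 8.
Reduction 21 − 8 = 13.

13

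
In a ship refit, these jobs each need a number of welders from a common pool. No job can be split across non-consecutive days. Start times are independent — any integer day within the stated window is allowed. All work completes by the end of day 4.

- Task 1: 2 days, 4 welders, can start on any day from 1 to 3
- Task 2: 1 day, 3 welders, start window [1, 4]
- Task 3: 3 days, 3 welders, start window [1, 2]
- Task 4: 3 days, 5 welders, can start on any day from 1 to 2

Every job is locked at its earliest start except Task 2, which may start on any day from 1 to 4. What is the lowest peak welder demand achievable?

12

Task 2@1: d1:15  d2:12  d3:8  d4:0 → peak 15
Task 2@2: d1:12  d2:15  d3:8  d4:0 → peak 15
Task 2@3: d1:12  d2:12  d3:11  d4:0 → peak 12
Task 2@4: d1:12  d2:12  d3:8  d4:3 → peak 12
Best is Task 2@3, peak 12.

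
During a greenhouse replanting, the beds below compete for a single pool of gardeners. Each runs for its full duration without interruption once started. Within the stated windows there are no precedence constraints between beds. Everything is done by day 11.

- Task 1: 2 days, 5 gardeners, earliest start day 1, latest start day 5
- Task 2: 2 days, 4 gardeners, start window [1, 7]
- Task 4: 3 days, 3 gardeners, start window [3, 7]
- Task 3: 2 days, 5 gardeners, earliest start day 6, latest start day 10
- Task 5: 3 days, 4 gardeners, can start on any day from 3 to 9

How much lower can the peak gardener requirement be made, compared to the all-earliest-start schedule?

2

Early-start peak: d1:9  d2:9  d3:7  d4:7  d5:7  d6:5  d7:5  d8:0  d9:0  d10:0  d11:0 ⇒ 9.
Leveled (Task 1@1, Task 2@3, Task 4@3, Task 3@6, Task 5@8): d1:5  d2:5  d3:7  d4:7  d5:3  d6:5  d7:5  d8:4  d9:4  d10:4  d11:0 ⇒ 7.
Reduction 9 − 7 = 2.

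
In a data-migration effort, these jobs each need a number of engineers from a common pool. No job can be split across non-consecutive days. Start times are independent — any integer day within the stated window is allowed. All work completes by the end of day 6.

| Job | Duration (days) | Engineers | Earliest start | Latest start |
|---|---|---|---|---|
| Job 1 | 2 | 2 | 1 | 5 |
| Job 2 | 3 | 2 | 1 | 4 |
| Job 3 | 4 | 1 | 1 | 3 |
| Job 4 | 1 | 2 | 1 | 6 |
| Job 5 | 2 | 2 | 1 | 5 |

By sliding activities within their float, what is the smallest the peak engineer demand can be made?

4

Early-start (Job 1@1, Job 2@1, Job 3@1, Job 4@1, Job 5@1) gives peak 9: d1:9  d2:7  d3:3  d4:1  d5:0  d6:0.
Shift Job 3→3, Job 4→4, Job 5→5.
Schedule Job 1@1, Job 2@1, Job 3@3, Job 4@4, Job 5@5: d1:4  d2:4  d3:3  d4:3  d5:3  d6:3 — peak 4.
Total engineer-days = 20 over 6 days ⇒ peak ≥ ⌈20/6⌉ = 4, so 4 is optimal.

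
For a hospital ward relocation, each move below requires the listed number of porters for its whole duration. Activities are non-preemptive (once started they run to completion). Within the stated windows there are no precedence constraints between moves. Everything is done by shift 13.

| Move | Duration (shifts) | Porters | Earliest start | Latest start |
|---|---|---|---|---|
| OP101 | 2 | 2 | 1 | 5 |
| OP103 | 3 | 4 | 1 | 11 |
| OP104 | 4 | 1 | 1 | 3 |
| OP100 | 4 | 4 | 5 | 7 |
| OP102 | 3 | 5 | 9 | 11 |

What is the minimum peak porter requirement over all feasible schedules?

5

Early-start (OP101@1, OP103@1, OP104@1, OP100@5, OP102@9) gives peak 7: s1:7  s2:7  s3:5  s4:1  s5:4  s6:4  s7:4  s8:4  s9:5  s10:5  s11:5  s12:0  s13:0.
Shift OP103→3, OP100→6, OP102→10.
Schedule OP101@1, OP103@3, OP104@1, OP100@6, OP102@10: s1:3  s2:3  s3:5  s4:5  s5:4  s6:4  s7:4  s8:4  s9:4  s10:5  s11:5  s12:5  s13:0 — peak 5.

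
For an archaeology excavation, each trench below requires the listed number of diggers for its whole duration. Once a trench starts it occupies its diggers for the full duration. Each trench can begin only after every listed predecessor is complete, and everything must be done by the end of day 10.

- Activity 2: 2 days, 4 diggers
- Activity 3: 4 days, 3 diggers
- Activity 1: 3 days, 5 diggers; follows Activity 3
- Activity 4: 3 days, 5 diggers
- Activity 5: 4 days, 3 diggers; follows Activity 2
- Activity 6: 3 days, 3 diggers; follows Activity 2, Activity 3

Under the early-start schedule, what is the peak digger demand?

Early-start schedule: Activity 2@1, Activity 3@1, Activity 1@5, Activity 4@1, Activity 5@3, Activity 6@5.
Load per day: day 1: 12, day 2: 12, day 3: 11, day 4: 6, day 5: 11, day 6: 11, day 7: 8, day 8: 0, day 9: 0, day 10: 0.
Peak is 12.

12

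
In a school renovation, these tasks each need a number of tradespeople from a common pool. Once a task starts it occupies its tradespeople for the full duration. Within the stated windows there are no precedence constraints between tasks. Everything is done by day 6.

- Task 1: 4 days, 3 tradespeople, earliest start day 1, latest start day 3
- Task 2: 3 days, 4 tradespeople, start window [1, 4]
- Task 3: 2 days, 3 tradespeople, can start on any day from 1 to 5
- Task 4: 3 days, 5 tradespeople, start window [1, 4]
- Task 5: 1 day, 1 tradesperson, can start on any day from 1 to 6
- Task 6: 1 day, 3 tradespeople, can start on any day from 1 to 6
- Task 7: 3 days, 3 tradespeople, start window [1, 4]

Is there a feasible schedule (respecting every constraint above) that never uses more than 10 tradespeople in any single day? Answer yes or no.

The minimum achievable peak is 11; 10 < 11, so no feasible schedule stays within the cap.

no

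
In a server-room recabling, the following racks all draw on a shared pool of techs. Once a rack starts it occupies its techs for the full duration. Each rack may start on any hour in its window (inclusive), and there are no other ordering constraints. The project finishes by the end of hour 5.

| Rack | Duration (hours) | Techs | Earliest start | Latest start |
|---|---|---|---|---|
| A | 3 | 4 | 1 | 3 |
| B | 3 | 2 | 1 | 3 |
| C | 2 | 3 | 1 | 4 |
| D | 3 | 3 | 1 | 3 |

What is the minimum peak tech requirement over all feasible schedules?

Early-start (A@1, B@1, C@1, D@1) gives peak 12: h1:12  h2:12  h3:9  h4:0  h5:0.
Shift D→3.
Schedule A@1, B@1, C@1, D@3: h1:9  h2:9  h3:9  h4:3  h5:3 — peak 9.

9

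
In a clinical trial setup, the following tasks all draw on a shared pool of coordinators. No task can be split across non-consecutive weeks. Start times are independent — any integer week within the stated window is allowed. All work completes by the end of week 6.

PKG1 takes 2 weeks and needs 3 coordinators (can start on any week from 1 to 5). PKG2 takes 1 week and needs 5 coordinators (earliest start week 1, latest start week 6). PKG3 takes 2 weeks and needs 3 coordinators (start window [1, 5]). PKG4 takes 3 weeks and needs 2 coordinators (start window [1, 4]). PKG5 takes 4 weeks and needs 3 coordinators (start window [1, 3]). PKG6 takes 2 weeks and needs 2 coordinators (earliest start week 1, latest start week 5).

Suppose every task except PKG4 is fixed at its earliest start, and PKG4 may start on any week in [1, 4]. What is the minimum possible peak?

PKG4@1: w1:18  w2:13  w3:5  w4:3  w5:0  w6:0 → peak 18
PKG4@2: w1:16  w2:13  w3:5  w4:5  w5:0  w6:0 → peak 16
PKG4@3: w1:16  w2:11  w3:5  w4:5  w5:2  w6:0 → peak 16
PKG4@4: w1:16  w2:11  w3:3  w4:5  w5:2  w6:2 → peak 16
Best is PKG4@2, peak 16.

16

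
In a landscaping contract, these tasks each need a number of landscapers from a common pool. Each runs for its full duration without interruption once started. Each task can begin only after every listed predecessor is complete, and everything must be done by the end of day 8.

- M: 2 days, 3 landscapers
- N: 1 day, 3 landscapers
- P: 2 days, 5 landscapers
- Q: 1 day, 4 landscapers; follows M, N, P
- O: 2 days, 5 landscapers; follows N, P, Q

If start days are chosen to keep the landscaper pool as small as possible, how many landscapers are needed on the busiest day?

Early-start (M@1, N@1, P@1, Q@3, O@4) gives peak 11: d1:11  d2:8  d3:4  d4:5  d5:5  d6:0  d7:0  d8:0.
Shift N→3, P→4, Q→6, O→7.
Schedule M@1, N@3, P@4, Q@6, O@7: d1:3  d2:3  d3:3  d4:5  d5:5  d6:4  d7:5  d8:5 — peak 5.
Total landscaper-days = 33 over 8 days ⇒ peak ≥ ⌈33/8⌉ = 5, so 5 is optimal.

5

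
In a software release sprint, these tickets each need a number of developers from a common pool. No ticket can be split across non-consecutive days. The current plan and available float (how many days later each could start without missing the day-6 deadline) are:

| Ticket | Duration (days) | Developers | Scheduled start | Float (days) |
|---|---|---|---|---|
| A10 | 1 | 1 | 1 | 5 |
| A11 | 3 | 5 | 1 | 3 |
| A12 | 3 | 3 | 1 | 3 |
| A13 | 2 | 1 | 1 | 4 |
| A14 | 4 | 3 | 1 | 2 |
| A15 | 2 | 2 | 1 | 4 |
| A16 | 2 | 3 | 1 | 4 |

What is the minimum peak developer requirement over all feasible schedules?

Early-start (A10@1, A11@1, A12@1, A13@1, A14@1, A15@1, A16@1) gives peak 18: d1:18  d2:17  d3:11  d4:3  d5:0  d6:0.
Shift A12→4, A14→3, A16→4.
Schedule A10@1, A11@1, A12@4, A13@1, A14@3, A15@1, A16@4: d1:9  d2:8  d3:8  d4:9  d5:9  d6:6 — peak 9.
Total developer-days = 49 over 6 days ⇒ peak ≥ ⌈49/6⌉ = 9, so 9 is optimal.

9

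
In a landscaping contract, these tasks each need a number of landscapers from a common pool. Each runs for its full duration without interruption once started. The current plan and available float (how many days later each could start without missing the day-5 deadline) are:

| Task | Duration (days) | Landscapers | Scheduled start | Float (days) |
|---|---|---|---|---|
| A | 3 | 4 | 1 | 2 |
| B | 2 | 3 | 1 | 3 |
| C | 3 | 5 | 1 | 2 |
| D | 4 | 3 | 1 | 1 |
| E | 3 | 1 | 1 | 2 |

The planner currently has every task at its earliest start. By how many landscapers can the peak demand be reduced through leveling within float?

3

Early-start peak: d1:16  d2:16  d3:13  d4:3  d5:0 ⇒ 16.
Leveled (A@1, B@1, C@3, D@1, E@1): d1:11  d2:11  d3:13  d4:8  d5:5 ⇒ 13.
Reduction 16 − 13 = 3.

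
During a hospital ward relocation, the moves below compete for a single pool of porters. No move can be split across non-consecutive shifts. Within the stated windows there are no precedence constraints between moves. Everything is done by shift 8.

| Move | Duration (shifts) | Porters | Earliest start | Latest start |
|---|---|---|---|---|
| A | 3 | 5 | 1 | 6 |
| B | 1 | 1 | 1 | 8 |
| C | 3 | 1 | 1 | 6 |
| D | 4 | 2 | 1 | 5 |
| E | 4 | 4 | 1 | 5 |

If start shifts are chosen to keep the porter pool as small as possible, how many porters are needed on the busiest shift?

Early-start (A@1, B@1, C@1, D@1, E@1) gives peak 13: s1:13  s2:12  s3:12  s4:6  s5:0  s6:0  s7:0  s8:0.
Shift C→2, D→4, E→5.
Schedule A@1, B@1, C@2, D@4, E@5: s1:6  s2:6  s3:6  s4:3  s5:6  s6:6  s7:6  s8:4 — peak 6.
Total porter-shifts = 43 over 8 shifts ⇒ peak ≥ ⌈43/8⌉ = 6, so 6 is optimal.

6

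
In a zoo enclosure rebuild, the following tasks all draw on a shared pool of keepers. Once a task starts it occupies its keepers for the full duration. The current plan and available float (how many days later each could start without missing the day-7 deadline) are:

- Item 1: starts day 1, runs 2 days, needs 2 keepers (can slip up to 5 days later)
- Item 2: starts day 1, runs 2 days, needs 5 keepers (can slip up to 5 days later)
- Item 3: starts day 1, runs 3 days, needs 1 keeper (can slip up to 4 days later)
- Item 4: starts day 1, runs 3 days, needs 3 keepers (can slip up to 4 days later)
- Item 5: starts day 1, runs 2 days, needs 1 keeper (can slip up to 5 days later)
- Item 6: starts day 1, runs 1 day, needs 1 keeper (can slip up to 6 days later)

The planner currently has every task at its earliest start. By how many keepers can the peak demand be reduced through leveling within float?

Early-start peak: d1:13  d2:12  d3:4  d4:0  d5:0  d6:0  d7:0 ⇒ 13.
Leveled (Item 1@1, Item 2@3, Item 3@5, Item 4@5, Item 5@1, Item 6@1): d1:4  d2:3  d3:5  d4:5  d5:4  d6:4  d7:4 ⇒ 5.
Reduction 13 − 5 = 8.

8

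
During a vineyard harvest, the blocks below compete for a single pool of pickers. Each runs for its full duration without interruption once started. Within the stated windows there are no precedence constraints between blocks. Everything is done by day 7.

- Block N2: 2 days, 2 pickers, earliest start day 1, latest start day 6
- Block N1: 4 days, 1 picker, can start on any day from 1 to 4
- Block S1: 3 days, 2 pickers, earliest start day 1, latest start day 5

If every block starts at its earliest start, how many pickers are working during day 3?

3

At early start, day 3 has: Block N1, Block S1.
Demand: 1 + 2 = 3.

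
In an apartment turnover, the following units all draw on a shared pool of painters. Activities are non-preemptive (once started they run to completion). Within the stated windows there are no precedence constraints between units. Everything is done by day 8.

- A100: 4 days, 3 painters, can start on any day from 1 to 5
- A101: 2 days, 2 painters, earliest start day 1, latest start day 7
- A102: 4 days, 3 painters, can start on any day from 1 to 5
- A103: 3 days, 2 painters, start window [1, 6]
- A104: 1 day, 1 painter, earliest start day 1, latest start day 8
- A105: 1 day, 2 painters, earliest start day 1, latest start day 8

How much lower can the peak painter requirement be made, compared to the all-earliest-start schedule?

Early-start peak: d1:13  d2:10  d3:8  d4:6  d5:0  d6:0  d7:0  d8:0 ⇒ 13.
Leveled (A100@1, A101@1, A102@5, A103@3, A104@6, A105@7): d1:5  d2:5  d3:5  d4:5  d5:5  d6:4  d7:5  d8:3 ⇒ 5.
Reduction 13 − 5 = 8.

8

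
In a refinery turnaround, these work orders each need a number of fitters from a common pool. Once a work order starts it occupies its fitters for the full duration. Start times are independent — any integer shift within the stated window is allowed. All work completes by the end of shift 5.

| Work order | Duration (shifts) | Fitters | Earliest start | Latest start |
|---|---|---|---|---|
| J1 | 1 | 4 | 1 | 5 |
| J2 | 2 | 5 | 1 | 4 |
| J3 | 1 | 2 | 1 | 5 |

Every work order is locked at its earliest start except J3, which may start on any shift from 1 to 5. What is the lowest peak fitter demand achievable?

9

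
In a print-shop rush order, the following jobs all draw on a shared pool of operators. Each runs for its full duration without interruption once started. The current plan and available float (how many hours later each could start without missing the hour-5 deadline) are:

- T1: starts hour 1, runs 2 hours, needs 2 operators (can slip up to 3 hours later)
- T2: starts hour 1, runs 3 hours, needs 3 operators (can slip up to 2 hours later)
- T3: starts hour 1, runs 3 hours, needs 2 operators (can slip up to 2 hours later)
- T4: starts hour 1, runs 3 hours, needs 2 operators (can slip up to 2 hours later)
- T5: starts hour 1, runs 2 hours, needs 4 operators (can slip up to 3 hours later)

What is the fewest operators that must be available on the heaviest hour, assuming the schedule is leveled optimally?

7

Early-start (T1@1, T2@1, T3@1, T4@1, T5@1) gives peak 13: h1:13  h2:13  h3:7  h4:0  h5:0.
Shift T4→3, T5→4.
Schedule T1@1, T2@1, T3@1, T4@3, T5@4: h1:7  h2:7  h3:7  h4:6  h5:6 — peak 7.
Total operator-hours = 33 over 5 hours ⇒ peak ≥ ⌈33/5⌉ = 7, so 7 is optimal.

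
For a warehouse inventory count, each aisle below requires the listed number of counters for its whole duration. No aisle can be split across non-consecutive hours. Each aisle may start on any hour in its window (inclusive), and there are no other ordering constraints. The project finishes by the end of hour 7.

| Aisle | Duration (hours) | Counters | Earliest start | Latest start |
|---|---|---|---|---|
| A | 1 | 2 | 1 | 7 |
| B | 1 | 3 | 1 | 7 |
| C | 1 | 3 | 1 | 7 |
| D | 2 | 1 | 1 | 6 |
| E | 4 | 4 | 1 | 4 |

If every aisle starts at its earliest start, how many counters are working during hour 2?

At early start, hour 2 has: D, E.
Demand: 1 + 4 = 5.

5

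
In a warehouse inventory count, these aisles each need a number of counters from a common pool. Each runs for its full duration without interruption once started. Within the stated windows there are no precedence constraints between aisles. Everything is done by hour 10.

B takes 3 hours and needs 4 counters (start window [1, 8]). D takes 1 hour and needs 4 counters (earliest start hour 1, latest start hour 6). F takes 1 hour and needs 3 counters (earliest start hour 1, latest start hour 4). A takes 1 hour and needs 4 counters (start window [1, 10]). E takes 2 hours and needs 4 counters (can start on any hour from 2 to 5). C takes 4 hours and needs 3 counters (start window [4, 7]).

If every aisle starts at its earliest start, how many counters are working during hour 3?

8

At early start, hour 3 has: B, E.
Demand: 4 + 4 = 8.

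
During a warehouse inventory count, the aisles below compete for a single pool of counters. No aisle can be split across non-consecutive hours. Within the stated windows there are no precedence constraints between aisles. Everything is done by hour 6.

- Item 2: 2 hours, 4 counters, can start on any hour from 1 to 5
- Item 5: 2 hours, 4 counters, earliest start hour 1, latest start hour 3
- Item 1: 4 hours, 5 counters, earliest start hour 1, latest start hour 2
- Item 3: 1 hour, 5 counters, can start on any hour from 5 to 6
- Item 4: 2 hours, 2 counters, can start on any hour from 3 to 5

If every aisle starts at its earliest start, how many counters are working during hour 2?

At early start, hour 2 has: Item 2, Item 5, Item 1.
Demand: 4 + 4 + 5 = 13.

13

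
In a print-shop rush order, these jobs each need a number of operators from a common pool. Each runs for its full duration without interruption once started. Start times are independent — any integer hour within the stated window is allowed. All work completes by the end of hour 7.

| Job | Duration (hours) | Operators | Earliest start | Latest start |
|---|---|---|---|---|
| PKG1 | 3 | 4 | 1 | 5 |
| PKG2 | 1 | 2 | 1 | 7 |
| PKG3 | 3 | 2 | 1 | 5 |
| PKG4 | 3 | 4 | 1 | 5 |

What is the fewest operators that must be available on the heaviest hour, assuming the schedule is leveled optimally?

6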